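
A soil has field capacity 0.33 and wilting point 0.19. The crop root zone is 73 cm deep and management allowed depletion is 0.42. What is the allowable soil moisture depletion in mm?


SMD = (FC - PWP) * d * MAD * 10
SMD = (0.33 - 0.19) * 73 * 0.42 * 10
SMD = 0.1400 * 73 * 0.42 * 10

42.9240 mm


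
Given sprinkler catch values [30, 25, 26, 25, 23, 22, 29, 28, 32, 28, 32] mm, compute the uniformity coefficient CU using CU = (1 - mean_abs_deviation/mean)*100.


mean = 27.272727 mm
MAD = 2.793388 mm
CU = (1 - 2.793388/27.272727)*100

89.7576 %


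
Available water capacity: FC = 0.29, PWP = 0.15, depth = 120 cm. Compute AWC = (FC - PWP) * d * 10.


AWC = (FC - PWP) * d * 10
AWC = (0.29 - 0.15) * 120 * 10
AWC = 0.1400 * 120 * 10

168.0000 mm


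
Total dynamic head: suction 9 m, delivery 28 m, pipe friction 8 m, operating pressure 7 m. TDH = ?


TDH = Hs + Hd + hf + Hp = 9 + 28 + 8 + 7 = 52

52 m


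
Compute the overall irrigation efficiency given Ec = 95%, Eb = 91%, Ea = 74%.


Ec = 0.95, Eb = 0.91, Ea = 0.74
E = 0.95 * 0.91 * 0.74 * 100 = 63.9730%

63.9730 %


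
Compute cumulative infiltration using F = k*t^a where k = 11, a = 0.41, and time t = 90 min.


F = k * t^a = 11 * 90^0.41
F = 11 * 6.327606

69.6037 mm


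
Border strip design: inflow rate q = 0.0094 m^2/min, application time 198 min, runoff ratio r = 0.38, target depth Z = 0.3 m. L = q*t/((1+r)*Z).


L = q*t/((1+r)*Z)
L = 0.0094*198/((1+0.38)*0.3)
L = 1.8612/0.414

4.4957 m


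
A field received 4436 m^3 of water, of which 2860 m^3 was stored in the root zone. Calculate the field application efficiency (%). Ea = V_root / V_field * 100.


Ea = V_root / V_field * 100 = 2860 / 4436 * 100 = 64.4725%

64.4725 %


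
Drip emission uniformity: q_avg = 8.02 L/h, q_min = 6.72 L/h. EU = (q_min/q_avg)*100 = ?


EU = (q_min/q_avg)*100 = (6.72/8.02)*100 = 83.7905%

83.7905 %


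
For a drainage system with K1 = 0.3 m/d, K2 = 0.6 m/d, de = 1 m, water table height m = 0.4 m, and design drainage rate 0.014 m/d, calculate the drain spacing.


S^2 = 8*K2*de*m/q + 4*K1*m^2/q
S^2 = 8*0.6*1*0.4/0.014 + 4*0.3*0.4^2/0.014
S = sqrt(150.8571)

12.2824 m


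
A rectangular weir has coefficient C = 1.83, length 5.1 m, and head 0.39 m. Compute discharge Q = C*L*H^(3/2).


Q = C * L * H^(3/2) = 1.83 * 5.1 * 0.39^1.5 = 1.83 * 5.1 * 0.243555

2.2731 m^3/s


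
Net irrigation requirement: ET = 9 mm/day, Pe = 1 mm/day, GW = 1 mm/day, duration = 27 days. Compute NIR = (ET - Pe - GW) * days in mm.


Daily deficit = ET - Pe - GW = 9 - 1 - 1 = 7 mm/day
NIR = 7 * 27 = 189 mm

189.0000 mm


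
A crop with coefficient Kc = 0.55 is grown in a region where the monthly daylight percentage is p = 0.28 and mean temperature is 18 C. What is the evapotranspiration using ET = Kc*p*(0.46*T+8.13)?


ET = Kc * p * (0.46*T + 8.13)
ET = 0.55 * 0.28 * (0.46*18 + 8.13)
ET = 0.55 * 0.28 * 16.4100

2.5271 mm/day


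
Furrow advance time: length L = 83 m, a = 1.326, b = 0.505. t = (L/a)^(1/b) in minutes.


t = (L/a)^(1/b)
t = (83/1.326)^(1/0.505)
t = 62.594268^(1/0.505)

3609.8918 min


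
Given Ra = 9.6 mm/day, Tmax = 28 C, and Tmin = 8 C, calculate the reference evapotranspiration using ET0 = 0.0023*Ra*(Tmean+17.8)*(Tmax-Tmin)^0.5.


Tmean = (Tmax + Tmin)/2 = (28 + 8)/2 = 18.0
ET0 = 0.0023 * 9.6 * (18.0 + 17.8) * sqrt(28 - 8)
ET0 = 0.0023 * 9.6 * 35.8 * 4.472136

3.5351 mm/day


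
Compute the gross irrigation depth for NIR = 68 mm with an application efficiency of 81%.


Ea = 81% = 0.81
GID = NIR / Ea = 68 / 0.81 = 83.9506 mm

83.9506 mm


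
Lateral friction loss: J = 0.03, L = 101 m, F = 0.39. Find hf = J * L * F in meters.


hf = J * L * F = 0.03 * 101 * 0.39 = 1.1817 m

1.1817 m


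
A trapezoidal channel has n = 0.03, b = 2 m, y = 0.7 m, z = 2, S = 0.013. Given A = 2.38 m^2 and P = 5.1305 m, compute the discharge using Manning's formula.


R = A/P = 2.38/5.1305 = 0.463892
Q = (1/0.03) * 2.38 * 0.463892^(2/3) * 0.013^0.5

5.4205 m^3/s


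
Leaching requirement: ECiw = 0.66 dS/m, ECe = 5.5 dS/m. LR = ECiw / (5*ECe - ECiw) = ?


LR = ECiw / (5*ECe - ECiw)
LR = 0.66 / (5*5.5 - 0.66)
LR = 0.66 / 26.8400

0.0246


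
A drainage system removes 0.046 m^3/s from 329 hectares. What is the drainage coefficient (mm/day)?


DC = Q * 86400 / (A * 10000) * 1000
DC = 0.046 * 86400 / (329 * 10000) * 1000
DC = 3974400.0000 / 3290000

1.2080 mm/day


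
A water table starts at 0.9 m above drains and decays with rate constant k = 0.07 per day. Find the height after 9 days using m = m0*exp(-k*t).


m = m0 * exp(-k*t)
m = 0.9 * exp(-0.07 * 9)
m = 0.9 * exp(-0.6300)

0.4793 m


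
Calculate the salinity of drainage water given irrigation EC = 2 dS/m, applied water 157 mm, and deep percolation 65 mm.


EC_dw = EC_iw * D_iw / D_dw
EC_dw = 2 * 157 / 65
EC_dw = 314 / 65

4.8308 dS/m


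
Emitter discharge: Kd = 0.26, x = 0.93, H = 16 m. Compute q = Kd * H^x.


q = Kd * H^x = 0.26 * 16^0.93 = 0.26 * 13.177456

3.4261 L/h


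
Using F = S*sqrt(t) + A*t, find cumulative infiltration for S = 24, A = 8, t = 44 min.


F = S*sqrt(t) + A*t
F = 24*sqrt(44) + 8*44
F = 24*6.633250 + 352

511.1980 mm


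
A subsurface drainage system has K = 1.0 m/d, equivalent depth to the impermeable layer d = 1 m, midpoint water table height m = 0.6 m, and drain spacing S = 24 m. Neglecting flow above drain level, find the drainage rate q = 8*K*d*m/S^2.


q = 8*K*d*m/S^2
q = 8*1.0*1*0.6/24^2
q = 4.8000 / 576

0.0083 m/d


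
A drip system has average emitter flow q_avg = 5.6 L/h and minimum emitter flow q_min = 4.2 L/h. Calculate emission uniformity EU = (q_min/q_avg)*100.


EU = (q_min/q_avg)*100 = (4.2/5.6)*100 = 75.0000%

75.0000 %


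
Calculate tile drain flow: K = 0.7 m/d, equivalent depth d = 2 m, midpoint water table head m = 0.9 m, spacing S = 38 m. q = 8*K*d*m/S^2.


q = 8*K*d*m/S^2
q = 8*0.7*2*0.9/38^2
q = 10.0800 / 1444

0.0070 m/d


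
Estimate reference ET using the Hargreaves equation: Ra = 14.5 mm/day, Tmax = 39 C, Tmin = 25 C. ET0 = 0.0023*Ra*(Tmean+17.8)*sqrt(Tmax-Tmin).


Tmean = (Tmax + Tmin)/2 = (39 + 25)/2 = 32.0
ET0 = 0.0023 * 14.5 * (32.0 + 17.8) * sqrt(39 - 25)
ET0 = 0.0023 * 14.5 * 49.8 * 3.741657

6.2143 mm/day


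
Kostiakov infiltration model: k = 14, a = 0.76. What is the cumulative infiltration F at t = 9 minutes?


F = k * t^a = 14 * 9^0.76
F = 14 * 5.311587

74.3622 mm


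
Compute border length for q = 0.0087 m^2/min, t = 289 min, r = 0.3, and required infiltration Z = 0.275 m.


L = q*t/((1+r)*Z)
L = 0.0087*289/((1+0.3)*0.275)
L = 2.5143/0.3575

7.0330 m


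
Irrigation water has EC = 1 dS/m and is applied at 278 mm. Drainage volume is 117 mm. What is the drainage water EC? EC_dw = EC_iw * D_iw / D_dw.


EC_dw = EC_iw * D_iw / D_dw
EC_dw = 1 * 278 / 117
EC_dw = 278 / 117

2.3761 dS/m


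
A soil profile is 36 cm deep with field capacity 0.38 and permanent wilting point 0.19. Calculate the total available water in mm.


AWC = (FC - PWP) * d * 10
AWC = (0.38 - 0.19) * 36 * 10
AWC = 0.1900 * 36 * 10

68.4000 mm


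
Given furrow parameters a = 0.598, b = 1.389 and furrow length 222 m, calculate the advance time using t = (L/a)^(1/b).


t = (L/a)^(1/b)
t = (222/0.598)^(1/1.389)
t = 371.237458^(1/1.389)

70.7948 min


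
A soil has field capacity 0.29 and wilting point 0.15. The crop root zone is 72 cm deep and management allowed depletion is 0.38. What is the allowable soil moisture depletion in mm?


SMD = (FC - PWP) * d * MAD * 10
SMD = (0.29 - 0.15) * 72 * 0.38 * 10
SMD = 0.1400 * 72 * 0.38 * 10

38.3040 mm


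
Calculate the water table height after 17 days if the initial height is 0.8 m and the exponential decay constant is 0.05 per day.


m = m0 * exp(-k*t)
m = 0.8 * exp(-0.05 * 17)
m = 0.8 * exp(-0.8500)

0.3419 m


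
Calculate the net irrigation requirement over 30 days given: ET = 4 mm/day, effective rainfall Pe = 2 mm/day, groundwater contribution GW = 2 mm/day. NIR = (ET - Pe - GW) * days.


Daily deficit = ET - Pe - GW = 4 - 2 - 2 = 0 mm/day
NIR = 0 * 30 = 0 mm

0 mm


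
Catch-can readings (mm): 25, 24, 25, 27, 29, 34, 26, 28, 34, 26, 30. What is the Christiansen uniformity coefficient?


mean = 28.000000 mm
MAD = 2.727273 mm
CU = (1 - 2.727273/28.000000)*100

90.2597 %


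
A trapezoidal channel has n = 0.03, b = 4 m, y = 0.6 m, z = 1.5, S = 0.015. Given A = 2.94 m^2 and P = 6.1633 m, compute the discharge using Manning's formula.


R = A/P = 2.94/6.1633 = 0.477017
Q = (1/0.03) * 2.94 * 0.477017^(2/3) * 0.015^0.5

7.3276 m^3/s


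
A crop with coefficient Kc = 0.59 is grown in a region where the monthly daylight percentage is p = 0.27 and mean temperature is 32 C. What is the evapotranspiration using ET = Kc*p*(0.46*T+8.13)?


ET = Kc * p * (0.46*T + 8.13)
ET = 0.59 * 0.27 * (0.46*32 + 8.13)
ET = 0.59 * 0.27 * 22.8500

3.6400 mm/day


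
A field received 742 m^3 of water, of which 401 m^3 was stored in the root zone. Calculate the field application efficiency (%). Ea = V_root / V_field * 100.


Ea = V_root / V_field * 100 = 401 / 742 * 100 = 54.0431%

54.0431 %


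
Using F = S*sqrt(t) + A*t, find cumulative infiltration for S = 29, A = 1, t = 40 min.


F = S*sqrt(t) + A*t
F = 29*sqrt(40) + 1*40
F = 29*6.324555 + 40

223.4121 mm


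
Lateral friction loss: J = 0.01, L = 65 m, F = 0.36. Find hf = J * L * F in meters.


hf = J * L * F = 0.01 * 65 * 0.36 = 0.2340 m

0.2340 m


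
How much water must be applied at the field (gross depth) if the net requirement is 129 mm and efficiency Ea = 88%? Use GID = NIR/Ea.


Ea = 88% = 0.88
GID = NIR / Ea = 129 / 0.88 = 146.5909 mm

146.5909 mm


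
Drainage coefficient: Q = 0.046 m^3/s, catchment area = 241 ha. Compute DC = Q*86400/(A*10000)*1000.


DC = Q * 86400 / (A * 10000) * 1000
DC = 0.046 * 86400 / (241 * 10000) * 1000
DC = 3974400.0000 / 2410000

1.6491 mm/day


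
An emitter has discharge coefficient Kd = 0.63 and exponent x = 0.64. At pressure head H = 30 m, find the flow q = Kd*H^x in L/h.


q = Kd * H^x = 0.63 * 30^0.64 = 0.63 * 8.817746

5.5552 L/h


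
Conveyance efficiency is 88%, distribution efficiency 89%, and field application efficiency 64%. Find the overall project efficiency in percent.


Ec = 0.88, Eb = 0.89, Ea = 0.64
E = 0.88 * 0.89 * 0.64 * 100 = 50.1248%

50.1248 %


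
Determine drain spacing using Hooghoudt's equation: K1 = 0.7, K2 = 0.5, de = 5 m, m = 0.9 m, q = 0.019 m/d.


S^2 = 8*K2*de*m/q + 4*K1*m^2/q
S^2 = 8*0.5*5*0.9/0.019 + 4*0.7*0.9^2/0.019
S = sqrt(1066.7368)

32.6609 m


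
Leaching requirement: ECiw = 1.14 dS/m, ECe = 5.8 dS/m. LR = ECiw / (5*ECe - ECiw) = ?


LR = ECiw / (5*ECe - ECiw)
LR = 1.14 / (5*5.8 - 1.14)
LR = 1.14 / 27.8600

0.0409


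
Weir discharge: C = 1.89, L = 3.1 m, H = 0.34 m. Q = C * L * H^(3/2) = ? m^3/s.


Q = C * L * H^(3/2) = 1.89 * 3.1 * 0.34^1.5 = 1.89 * 3.1 * 0.198252

1.1616 m^3/s


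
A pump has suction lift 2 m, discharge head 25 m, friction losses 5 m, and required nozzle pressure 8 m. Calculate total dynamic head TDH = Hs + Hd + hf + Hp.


TDH = Hs + Hd + hf + Hp = 2 + 25 + 5 + 8 = 40

40 m


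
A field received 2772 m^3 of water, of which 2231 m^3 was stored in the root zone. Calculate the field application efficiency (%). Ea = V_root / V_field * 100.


Ea = V_root / V_field * 100 = 2231 / 2772 * 100 = 80.4834%

80.4834 %


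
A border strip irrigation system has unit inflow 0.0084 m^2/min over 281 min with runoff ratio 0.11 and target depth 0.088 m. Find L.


L = q*t/((1+r)*Z)
L = 0.0084*281/((1+0.11)*0.088)
L = 2.3604/0.09768

24.1646 m


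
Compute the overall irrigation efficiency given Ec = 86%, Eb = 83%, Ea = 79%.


Ec = 0.86, Eb = 0.83, Ea = 0.79
E = 0.86 * 0.83 * 0.79 * 100 = 56.3902%

56.3902 %


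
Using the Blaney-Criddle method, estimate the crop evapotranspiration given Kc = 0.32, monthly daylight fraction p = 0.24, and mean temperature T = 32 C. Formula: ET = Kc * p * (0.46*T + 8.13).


ET = Kc * p * (0.46*T + 8.13)
ET = 0.32 * 0.24 * (0.46*32 + 8.13)
ET = 0.32 * 0.24 * 22.8500

1.7549 mm/day


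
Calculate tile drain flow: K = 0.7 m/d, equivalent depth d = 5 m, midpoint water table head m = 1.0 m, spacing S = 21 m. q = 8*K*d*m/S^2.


q = 8*K*d*m/S^2
q = 8*0.7*5*1.0/21^2
q = 28.0000 / 441

0.0635 m/d


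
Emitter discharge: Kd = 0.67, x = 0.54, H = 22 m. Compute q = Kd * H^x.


q = Kd * H^x = 0.67 * 22^0.54 = 0.67 * 5.307723

3.5562 L/h


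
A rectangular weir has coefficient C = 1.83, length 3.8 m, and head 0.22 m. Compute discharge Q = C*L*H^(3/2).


Q = C * L * H^(3/2) = 1.83 * 3.8 * 0.22^1.5 = 1.83 * 3.8 * 0.103189

0.7176 m^3/s


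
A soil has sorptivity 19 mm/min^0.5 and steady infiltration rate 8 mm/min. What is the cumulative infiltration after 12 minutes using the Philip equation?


F = S*sqrt(t) + A*t
F = 19*sqrt(12) + 8*12
F = 19*3.464102 + 96

161.8179 mm


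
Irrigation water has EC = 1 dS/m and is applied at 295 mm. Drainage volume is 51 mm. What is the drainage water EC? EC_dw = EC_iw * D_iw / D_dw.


EC_dw = EC_iw * D_iw / D_dw
EC_dw = 1 * 295 / 51
EC_dw = 295 / 51

5.7843 dS/m


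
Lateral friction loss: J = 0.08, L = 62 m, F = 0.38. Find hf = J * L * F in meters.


hf = J * L * F = 0.08 * 62 * 0.38 = 1.8848 m

1.8848 m


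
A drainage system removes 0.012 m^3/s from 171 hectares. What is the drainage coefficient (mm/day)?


DC = Q * 86400 / (A * 10000) * 1000
DC = 0.012 * 86400 / (171 * 10000) * 1000
DC = 1036800.0000 / 1710000

0.6063 mm/day


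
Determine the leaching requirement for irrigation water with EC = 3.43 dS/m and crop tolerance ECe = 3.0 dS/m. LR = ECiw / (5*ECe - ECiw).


LR = ECiw / (5*ECe - ECiw)
LR = 3.43 / (5*3.0 - 3.43)
LR = 3.43 / 11.5700

0.2965


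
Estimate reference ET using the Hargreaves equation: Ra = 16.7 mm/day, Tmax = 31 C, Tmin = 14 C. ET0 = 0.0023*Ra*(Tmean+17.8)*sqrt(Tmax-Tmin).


Tmean = (Tmax + Tmin)/2 = (31 + 14)/2 = 22.5
ET0 = 0.0023 * 16.7 * (22.5 + 17.8) * sqrt(31 - 14)
ET0 = 0.0023 * 16.7 * 40.3 * 4.123106

6.3823 mm/day


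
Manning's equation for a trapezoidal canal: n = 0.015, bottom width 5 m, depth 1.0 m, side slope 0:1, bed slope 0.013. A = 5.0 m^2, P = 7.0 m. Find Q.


R = A/P = 5.0/7.0 = 0.714286
Q = (1/0.015) * 5.0 * 0.714286^(2/3) * 0.013^0.5

30.3691 m^3/s


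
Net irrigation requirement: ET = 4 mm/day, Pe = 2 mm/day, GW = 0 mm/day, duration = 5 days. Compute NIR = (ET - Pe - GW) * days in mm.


Daily deficit = ET - Pe - GW = 4 - 2 - 0 = 2 mm/day
NIR = 2 * 5 = 10 mm

10.0000 mm


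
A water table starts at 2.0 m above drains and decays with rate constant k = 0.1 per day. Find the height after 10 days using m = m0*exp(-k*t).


m = m0 * exp(-k*t)
m = 2.0 * exp(-0.1 * 10)
m = 2.0 * exp(-1.0000)

0.7358 m


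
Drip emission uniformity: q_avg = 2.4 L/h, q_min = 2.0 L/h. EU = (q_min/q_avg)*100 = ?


EU = (q_min/q_avg)*100 = (2.0/2.4)*100 = 83.3333%

83.3333 %


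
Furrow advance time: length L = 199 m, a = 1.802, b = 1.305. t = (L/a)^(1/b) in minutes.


t = (L/a)^(1/b)
t = (199/1.802)^(1/1.305)
t = 110.432852^(1/1.305)

36.7784 min


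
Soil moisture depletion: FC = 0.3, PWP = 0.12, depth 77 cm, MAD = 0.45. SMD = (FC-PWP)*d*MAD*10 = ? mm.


SMD = (FC - PWP) * d * MAD * 10
SMD = (0.3 - 0.12) * 77 * 0.45 * 10
SMD = 0.1800 * 77 * 0.45 * 10

62.3700 mm


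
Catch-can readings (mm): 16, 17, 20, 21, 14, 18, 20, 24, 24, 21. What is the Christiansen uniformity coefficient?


mean = 19.500000 mm
MAD = 2.600000 mm
CU = (1 - 2.600000/19.500000)*100

86.6667 %


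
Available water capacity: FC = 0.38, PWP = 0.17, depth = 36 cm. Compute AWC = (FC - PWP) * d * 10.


AWC = (FC - PWP) * d * 10
AWC = (0.38 - 0.17) * 36 * 10
AWC = 0.2100 * 36 * 10

75.6000 mm


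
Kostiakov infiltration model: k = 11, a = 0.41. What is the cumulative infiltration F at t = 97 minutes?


F = k * t^a = 11 * 97^0.41
F = 11 * 6.524938

71.7743 mm


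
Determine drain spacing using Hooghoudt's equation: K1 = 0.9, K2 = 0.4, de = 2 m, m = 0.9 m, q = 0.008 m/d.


S^2 = 8*K2*de*m/q + 4*K1*m^2/q
S^2 = 8*0.4*2*0.9/0.008 + 4*0.9*0.9^2/0.008
S = sqrt(1084.5000)

32.9317 m


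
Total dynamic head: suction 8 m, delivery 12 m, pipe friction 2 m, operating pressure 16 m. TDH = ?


TDH = Hs + Hd + hf + Hp = 8 + 12 + 2 + 16 = 38

38 m


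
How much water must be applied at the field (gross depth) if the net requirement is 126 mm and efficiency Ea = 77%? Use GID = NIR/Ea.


Ea = 77% = 0.77
GID = NIR / Ea = 126 / 0.77 = 163.6364 mm

163.6364 mm


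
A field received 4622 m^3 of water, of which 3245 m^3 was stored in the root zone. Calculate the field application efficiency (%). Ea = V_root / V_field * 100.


Ea = V_root / V_field * 100 = 3245 / 4622 * 100 = 70.2077%

70.2077 %


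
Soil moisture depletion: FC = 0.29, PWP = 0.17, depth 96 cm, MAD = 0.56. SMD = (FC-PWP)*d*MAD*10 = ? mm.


SMD = (FC - PWP) * d * MAD * 10
SMD = (0.29 - 0.17) * 96 * 0.56 * 10
SMD = 0.1200 * 96 * 0.56 * 10

64.5120 mm


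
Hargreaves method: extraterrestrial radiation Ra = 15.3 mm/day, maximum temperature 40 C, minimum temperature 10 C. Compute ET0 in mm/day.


Tmean = (Tmax + Tmin)/2 = (40 + 10)/2 = 25.0
ET0 = 0.0023 * 15.3 * (25.0 + 17.8) * sqrt(40 - 10)
ET0 = 0.0023 * 15.3 * 42.8 * 5.477226

8.2494 mm/day


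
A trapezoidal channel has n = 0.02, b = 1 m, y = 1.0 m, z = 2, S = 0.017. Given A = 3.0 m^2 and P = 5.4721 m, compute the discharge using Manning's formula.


R = A/P = 3.0/5.4721 = 0.548236
Q = (1/0.02) * 3.0 * 0.548236^(2/3) * 0.017^0.5

13.1007 m^3/s


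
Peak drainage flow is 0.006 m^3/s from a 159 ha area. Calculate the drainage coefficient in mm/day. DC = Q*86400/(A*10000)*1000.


DC = Q * 86400 / (A * 10000) * 1000
DC = 0.006 * 86400 / (159 * 10000) * 1000
DC = 518400.0000 / 1590000

0.3260 mm/day


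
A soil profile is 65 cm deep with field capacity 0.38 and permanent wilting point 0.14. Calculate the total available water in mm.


AWC = (FC - PWP) * d * 10
AWC = (0.38 - 0.14) * 65 * 10
AWC = 0.2400 * 65 * 10

156.0000 mm


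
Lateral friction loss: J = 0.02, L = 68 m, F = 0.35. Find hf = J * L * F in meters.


hf = J * L * F = 0.02 * 68 * 0.35 = 0.4760 m

0.4760 m


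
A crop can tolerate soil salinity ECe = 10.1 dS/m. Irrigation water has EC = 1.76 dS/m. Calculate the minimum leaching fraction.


LR = ECiw / (5*ECe - ECiw)
LR = 1.76 / (5*10.1 - 1.76)
LR = 1.76 / 48.7400

0.0361


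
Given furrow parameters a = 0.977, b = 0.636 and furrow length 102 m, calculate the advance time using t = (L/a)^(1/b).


t = (L/a)^(1/b)
t = (102/0.977)^(1/0.636)
t = 104.401228^(1/0.636)

1493.0193 min


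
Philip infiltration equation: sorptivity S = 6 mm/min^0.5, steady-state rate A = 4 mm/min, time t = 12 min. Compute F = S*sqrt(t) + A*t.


F = S*sqrt(t) + A*t
F = 6*sqrt(12) + 4*12
F = 6*3.464102 + 48

68.7846 mm


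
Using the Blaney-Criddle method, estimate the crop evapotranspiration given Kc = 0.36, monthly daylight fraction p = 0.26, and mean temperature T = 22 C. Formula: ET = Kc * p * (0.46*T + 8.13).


ET = Kc * p * (0.46*T + 8.13)
ET = 0.36 * 0.26 * (0.46*22 + 8.13)
ET = 0.36 * 0.26 * 18.2500

1.7082 mm/day


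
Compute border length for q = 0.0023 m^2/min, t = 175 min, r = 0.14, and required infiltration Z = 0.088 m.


L = q*t/((1+r)*Z)
L = 0.0023*175/((1+0.14)*0.088)
L = 0.4025/0.10032

4.0122 m


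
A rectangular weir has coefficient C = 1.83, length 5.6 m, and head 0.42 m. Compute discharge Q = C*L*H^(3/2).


Q = C * L * H^(3/2) = 1.83 * 5.6 * 0.42^1.5 = 1.83 * 5.6 * 0.272191

2.7894 m^3/s


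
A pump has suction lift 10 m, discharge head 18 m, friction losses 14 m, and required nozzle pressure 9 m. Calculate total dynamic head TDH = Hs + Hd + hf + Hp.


TDH = Hs + Hd + hf + Hp = 10 + 18 + 14 + 9 = 51

51 m


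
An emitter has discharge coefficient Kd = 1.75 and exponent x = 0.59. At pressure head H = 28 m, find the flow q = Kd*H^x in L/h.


q = Kd * H^x = 1.75 * 28^0.59 = 1.75 * 7.142056

12.4986 L/h


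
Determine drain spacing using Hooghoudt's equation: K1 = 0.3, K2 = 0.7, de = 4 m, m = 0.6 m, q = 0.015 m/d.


S^2 = 8*K2*de*m/q + 4*K1*m^2/q
S^2 = 8*0.7*4*0.6/0.015 + 4*0.3*0.6^2/0.015
S = sqrt(924.8000)

30.4105 m


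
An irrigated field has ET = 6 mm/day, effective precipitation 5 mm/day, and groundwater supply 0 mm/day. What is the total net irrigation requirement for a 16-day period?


Daily deficit = ET - Pe - GW = 6 - 5 - 0 = 1 mm/day
NIR = 1 * 16 = 16 mm

16.0000 mm


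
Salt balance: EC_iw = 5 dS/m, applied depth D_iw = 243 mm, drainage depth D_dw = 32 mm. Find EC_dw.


EC_dw = EC_iw * D_iw / D_dw
EC_dw = 5 * 243 / 32
EC_dw = 1215 / 32

37.9688 dS/m


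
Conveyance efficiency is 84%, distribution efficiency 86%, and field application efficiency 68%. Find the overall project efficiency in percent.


Ec = 0.84, Eb = 0.86, Ea = 0.68
E = 0.84 * 0.86 * 0.68 * 100 = 49.1232%

49.1232 %


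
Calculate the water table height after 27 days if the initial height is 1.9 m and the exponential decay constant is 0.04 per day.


m = m0 * exp(-k*t)
m = 1.9 * exp(-0.04 * 27)
m = 1.9 * exp(-1.0800)

0.6452 m


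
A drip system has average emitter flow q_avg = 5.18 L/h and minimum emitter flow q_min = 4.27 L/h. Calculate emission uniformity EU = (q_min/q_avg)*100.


EU = (q_min/q_avg)*100 = (4.27/5.18)*100 = 82.4324%

82.4324 %


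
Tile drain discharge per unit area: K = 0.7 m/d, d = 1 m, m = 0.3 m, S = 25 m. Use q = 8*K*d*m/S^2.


q = 8*K*d*m/S^2
q = 8*0.7*1*0.3/25^2
q = 1.6800 / 625

0.0027 m/d


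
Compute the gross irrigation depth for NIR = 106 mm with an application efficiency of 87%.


Ea = 87% = 0.87
GID = NIR / Ea = 106 / 0.87 = 121.8391 mm

121.8391 mm


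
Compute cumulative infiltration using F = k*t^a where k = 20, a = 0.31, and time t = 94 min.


F = k * t^a = 20 * 94^0.31
F = 20 * 4.089495

81.7899 mm


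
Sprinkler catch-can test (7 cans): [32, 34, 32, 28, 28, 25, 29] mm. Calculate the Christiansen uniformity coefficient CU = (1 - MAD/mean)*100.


mean = 29.714286 mm
MAD = 2.530612 mm
CU = (1 - 2.530612/29.714286)*100

91.4835 %


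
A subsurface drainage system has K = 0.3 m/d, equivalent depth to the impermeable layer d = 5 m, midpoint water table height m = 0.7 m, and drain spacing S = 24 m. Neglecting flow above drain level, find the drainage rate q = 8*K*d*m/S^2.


q = 8*K*d*m/S^2
q = 8*0.3*5*0.7/24^2
q = 8.4000 / 576

0.0146 m/d


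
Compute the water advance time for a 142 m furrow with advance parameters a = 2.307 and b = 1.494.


t = (L/a)^(1/b)
t = (142/2.307)^(1/1.494)
t = 61.551799^(1/1.494)

15.7622 min


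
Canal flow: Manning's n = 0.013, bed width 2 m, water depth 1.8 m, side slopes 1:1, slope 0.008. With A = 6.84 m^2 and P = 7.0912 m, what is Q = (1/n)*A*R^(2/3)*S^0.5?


R = A/P = 6.84/7.0912 = 0.964576
Q = (1/0.013) * 6.84 * 0.964576^(2/3) * 0.008^0.5

45.9426 m^3/s


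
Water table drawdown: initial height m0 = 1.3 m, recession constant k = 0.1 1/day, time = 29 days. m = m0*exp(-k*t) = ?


m = m0 * exp(-k*t)
m = 1.3 * exp(-0.1 * 29)
m = 1.3 * exp(-2.9000)

0.0715 m


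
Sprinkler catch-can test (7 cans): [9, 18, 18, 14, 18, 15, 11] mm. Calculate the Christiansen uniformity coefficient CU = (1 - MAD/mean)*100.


mean = 14.714286 mm
MAD = 2.897959 mm
CU = (1 - 2.897959/14.714286)*100

80.3051 %


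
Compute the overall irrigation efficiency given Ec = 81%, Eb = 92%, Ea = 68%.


Ec = 0.81, Eb = 0.92, Ea = 0.68
E = 0.81 * 0.92 * 0.68 * 100 = 50.6736%

50.6736 %


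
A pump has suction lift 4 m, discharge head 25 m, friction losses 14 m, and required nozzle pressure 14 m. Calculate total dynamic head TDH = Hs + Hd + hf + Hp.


TDH = Hs + Hd + hf + Hp = 4 + 25 + 14 + 14 = 57

57 m


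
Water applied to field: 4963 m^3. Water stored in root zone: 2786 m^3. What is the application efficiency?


Ea = V_root / V_field * 100 = 2786 / 4963 * 100 = 56.1354%

56.1354 %


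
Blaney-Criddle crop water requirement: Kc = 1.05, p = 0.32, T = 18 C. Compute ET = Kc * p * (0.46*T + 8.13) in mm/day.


ET = Kc * p * (0.46*T + 8.13)
ET = 1.05 * 0.32 * (0.46*18 + 8.13)
ET = 1.05 * 0.32 * 16.4100

5.5138 mm/day


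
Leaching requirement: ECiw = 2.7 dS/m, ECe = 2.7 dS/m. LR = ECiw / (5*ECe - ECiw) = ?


LR = ECiw / (5*ECe - ECiw)
LR = 2.7 / (5*2.7 - 2.7)
LR = 2.7 / 10.8000

0.2500


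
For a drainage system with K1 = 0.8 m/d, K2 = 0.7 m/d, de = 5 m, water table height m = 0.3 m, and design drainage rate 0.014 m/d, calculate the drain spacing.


S^2 = 8*K2*de*m/q + 4*K1*m^2/q
S^2 = 8*0.7*5*0.3/0.014 + 4*0.8*0.3^2/0.014
S = sqrt(620.5714)

24.9113 m


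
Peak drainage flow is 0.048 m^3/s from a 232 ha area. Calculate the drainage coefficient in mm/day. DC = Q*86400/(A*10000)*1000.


DC = Q * 86400 / (A * 10000) * 1000
DC = 0.048 * 86400 / (232 * 10000) * 1000
DC = 4147200.0000 / 2320000

1.7876 mm/day


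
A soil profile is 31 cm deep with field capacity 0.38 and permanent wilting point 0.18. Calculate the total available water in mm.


AWC = (FC - PWP) * d * 10
AWC = (0.38 - 0.18) * 31 * 10
AWC = 0.2000 * 31 * 10

62.0000 mm


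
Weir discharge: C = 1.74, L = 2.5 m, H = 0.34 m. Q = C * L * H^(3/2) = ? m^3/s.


Q = C * L * H^(3/2) = 1.74 * 2.5 * 0.34^1.5 = 1.74 * 2.5 * 0.198252

0.8624 m^3/s


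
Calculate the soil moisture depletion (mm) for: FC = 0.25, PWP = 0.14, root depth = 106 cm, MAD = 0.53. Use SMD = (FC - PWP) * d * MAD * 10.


SMD = (FC - PWP) * d * MAD * 10
SMD = (0.25 - 0.14) * 106 * 0.53 * 10
SMD = 0.1100 * 106 * 0.53 * 10

61.7980 mm


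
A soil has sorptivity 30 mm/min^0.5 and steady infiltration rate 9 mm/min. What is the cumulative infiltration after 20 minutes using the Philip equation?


F = S*sqrt(t) + A*t
F = 30*sqrt(20) + 9*20
F = 30*4.472136 + 180

314.1641 mm


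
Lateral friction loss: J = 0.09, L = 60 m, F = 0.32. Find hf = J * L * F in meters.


hf = J * L * F = 0.09 * 60 * 0.32 = 1.7280 m

1.7280 m


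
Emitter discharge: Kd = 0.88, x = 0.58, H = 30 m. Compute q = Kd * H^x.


q = Kd * H^x = 0.88 * 30^0.58 = 0.88 * 7.190024

6.3272 L/h


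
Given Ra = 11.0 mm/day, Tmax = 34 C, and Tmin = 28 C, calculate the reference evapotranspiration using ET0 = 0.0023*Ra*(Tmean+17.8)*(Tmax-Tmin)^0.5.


Tmean = (Tmax + Tmin)/2 = (34 + 28)/2 = 31.0
ET0 = 0.0023 * 11.0 * (31.0 + 17.8) * sqrt(34 - 28)
ET0 = 0.0023 * 11.0 * 48.8 * 2.449490

3.0242 mm/day


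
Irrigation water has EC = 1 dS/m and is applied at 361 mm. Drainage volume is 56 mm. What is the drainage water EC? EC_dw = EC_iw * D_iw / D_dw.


EC_dw = EC_iw * D_iw / D_dw
EC_dw = 1 * 361 / 56
EC_dw = 361 / 56

6.4464 dS/m


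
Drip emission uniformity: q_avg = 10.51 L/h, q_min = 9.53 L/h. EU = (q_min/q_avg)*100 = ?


EU = (q_min/q_avg)*100 = (9.53/10.51)*100 = 90.6755%

90.6755 %


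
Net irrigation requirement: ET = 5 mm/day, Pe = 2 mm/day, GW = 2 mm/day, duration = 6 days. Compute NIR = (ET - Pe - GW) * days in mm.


Daily deficit = ET - Pe - GW = 5 - 2 - 2 = 1 mm/day
NIR = 1 * 6 = 6 mm

6.0000 mm


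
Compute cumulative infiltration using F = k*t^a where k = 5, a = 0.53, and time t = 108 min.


F = k * t^a = 5 * 108^0.53
F = 5 * 11.959543

59.7977 mm


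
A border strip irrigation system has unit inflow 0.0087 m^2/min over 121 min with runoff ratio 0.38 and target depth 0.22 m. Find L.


L = q*t/((1+r)*Z)
L = 0.0087*121/((1+0.38)*0.22)
L = 1.0527/0.3036

3.4674 m


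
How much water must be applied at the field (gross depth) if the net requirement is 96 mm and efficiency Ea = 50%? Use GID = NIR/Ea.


Ea = 50% = 0.5
GID = NIR / Ea = 96 / 0.5 = 192.0000 mm

192.0000 mm


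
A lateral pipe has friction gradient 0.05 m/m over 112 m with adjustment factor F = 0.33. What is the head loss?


hf = J * L * F = 0.05 * 112 * 0.33 = 1.8480 m

1.8480 m


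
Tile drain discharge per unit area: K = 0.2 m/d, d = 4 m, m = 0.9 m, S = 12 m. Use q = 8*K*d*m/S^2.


q = 8*K*d*m/S^2
q = 8*0.2*4*0.9/12^2
q = 5.7600 / 144

0.0400 m/d


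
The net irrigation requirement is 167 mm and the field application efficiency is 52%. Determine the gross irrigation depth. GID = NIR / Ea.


Ea = 52% = 0.52
GID = NIR / Ea = 167 / 0.52 = 321.1538 mm

321.1538 mm


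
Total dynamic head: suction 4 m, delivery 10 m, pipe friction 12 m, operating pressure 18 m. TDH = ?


TDH = Hs + Hd + hf + Hp = 4 + 10 + 12 + 18 = 44

44 m


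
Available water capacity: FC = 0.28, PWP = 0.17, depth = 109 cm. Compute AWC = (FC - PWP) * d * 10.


AWC = (FC - PWP) * d * 10
AWC = (0.28 - 0.17) * 109 * 10
AWC = 0.1100 * 109 * 10

119.9000 mm


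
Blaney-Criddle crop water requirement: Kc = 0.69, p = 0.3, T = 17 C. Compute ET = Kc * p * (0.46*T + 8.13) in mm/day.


ET = Kc * p * (0.46*T + 8.13)
ET = 0.69 * 0.3 * (0.46*17 + 8.13)
ET = 0.69 * 0.3 * 15.9500

3.3016 mm/day


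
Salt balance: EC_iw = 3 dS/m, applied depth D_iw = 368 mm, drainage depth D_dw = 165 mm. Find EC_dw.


EC_dw = EC_iw * D_iw / D_dw
EC_dw = 3 * 368 / 165
EC_dw = 1104 / 165

6.6909 dS/m


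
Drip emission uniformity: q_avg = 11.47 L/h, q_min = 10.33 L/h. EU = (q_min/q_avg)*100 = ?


EU = (q_min/q_avg)*100 = (10.33/11.47)*100 = 90.0610%

90.0610 %


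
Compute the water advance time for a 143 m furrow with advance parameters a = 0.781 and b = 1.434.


t = (L/a)^(1/b)
t = (143/0.781)^(1/1.434)
t = 183.098592^(1/1.434)

37.8341 min


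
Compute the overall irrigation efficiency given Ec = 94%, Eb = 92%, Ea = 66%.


Ec = 0.94, Eb = 0.92, Ea = 0.66
E = 0.94 * 0.92 * 0.66 * 100 = 57.0768%

57.0768 %


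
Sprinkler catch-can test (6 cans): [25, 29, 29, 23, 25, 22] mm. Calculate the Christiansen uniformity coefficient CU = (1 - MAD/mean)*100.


mean = 25.500000 mm
MAD = 2.333333 mm
CU = (1 - 2.333333/25.500000)*100

90.8497 %


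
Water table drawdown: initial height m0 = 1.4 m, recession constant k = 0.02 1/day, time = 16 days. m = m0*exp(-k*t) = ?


m = m0 * exp(-k*t)
m = 1.4 * exp(-0.02 * 16)
m = 1.4 * exp(-0.3200)

1.0166 m


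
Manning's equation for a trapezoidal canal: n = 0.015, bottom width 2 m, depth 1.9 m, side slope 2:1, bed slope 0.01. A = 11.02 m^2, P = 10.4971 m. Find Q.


R = A/P = 11.02/10.4971 = 1.049814
Q = (1/0.015) * 11.02 * 1.049814^(2/3) * 0.01^0.5

75.8866 m^3/s


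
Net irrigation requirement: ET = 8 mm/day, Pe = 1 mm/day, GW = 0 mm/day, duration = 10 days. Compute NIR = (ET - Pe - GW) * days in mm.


Daily deficit = ET - Pe - GW = 8 - 1 - 0 = 7 mm/day
NIR = 7 * 10 = 70 mm

70.0000 mm


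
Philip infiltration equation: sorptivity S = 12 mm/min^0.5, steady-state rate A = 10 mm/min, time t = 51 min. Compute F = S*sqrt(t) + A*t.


F = S*sqrt(t) + A*t
F = 12*sqrt(51) + 10*51
F = 12*7.141428 + 510

595.6971 mm


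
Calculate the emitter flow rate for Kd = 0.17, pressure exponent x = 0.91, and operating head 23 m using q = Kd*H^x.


q = Kd * H^x = 0.17 * 23^0.91 = 0.17 * 17.344921

2.9486 L/h


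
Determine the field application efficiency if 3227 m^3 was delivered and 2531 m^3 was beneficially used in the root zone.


Ea = V_root / V_field * 100 = 2531 / 3227 * 100 = 78.4320%

78.4320 %


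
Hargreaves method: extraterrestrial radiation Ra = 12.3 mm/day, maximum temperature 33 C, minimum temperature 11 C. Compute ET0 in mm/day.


Tmean = (Tmax + Tmin)/2 = (33 + 11)/2 = 22.0
ET0 = 0.0023 * 12.3 * (22.0 + 17.8) * sqrt(33 - 11)
ET0 = 0.0023 * 12.3 * 39.8 * 4.690416

5.2811 mm/day


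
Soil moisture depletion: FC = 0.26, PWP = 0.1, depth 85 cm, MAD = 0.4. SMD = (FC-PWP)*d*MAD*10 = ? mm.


SMD = (FC - PWP) * d * MAD * 10
SMD = (0.26 - 0.1) * 85 * 0.4 * 10
SMD = 0.1600 * 85 * 0.4 * 10

54.4000 mm


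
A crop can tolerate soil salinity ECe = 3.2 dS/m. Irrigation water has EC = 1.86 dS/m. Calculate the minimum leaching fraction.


LR = ECiw / (5*ECe - ECiw)
LR = 1.86 / (5*3.2 - 1.86)
LR = 1.86 / 14.1400

0.1315


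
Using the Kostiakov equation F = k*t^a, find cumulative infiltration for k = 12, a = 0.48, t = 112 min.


F = k * t^a = 12 * 112^0.48
F = 12 * 9.629964

115.5596 mm


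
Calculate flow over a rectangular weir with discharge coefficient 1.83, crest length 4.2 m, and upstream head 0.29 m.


Q = C * L * H^(3/2) = 1.83 * 4.2 * 0.29^1.5 = 1.83 * 4.2 * 0.156170

1.2003 m^3/s


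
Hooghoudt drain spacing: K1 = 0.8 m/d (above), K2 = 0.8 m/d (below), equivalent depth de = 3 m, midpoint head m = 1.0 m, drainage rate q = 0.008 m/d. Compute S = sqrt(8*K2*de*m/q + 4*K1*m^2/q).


S^2 = 8*K2*de*m/q + 4*K1*m^2/q
S^2 = 8*0.8*3*1.0/0.008 + 4*0.8*1.0^2/0.008
S = sqrt(2800.0000)

52.9150 m


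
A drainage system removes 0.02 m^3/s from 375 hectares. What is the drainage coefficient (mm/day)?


DC = Q * 86400 / (A * 10000) * 1000
DC = 0.02 * 86400 / (375 * 10000) * 1000
DC = 1728000.0000 / 3750000

0.4608 mm/day


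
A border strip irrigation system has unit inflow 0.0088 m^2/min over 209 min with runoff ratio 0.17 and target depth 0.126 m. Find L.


L = q*t/((1+r)*Z)
L = 0.0088*209/((1+0.17)*0.126)
L = 1.8392/0.14742

12.4759 m


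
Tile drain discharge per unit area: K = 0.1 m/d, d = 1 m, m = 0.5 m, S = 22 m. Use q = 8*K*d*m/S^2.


q = 8*K*d*m/S^2
q = 8*0.1*1*0.5/22^2
q = 0.4000 / 484

8.2645e-04 m/d


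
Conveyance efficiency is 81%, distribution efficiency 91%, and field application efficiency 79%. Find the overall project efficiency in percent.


Ec = 0.81, Eb = 0.91, Ea = 0.79
E = 0.81 * 0.91 * 0.79 * 100 = 58.2309%

58.2309 %


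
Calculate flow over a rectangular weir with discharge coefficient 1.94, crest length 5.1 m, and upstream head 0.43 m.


Q = C * L * H^(3/2) = 1.94 * 5.1 * 0.43^1.5 = 1.94 * 5.1 * 0.281970

2.7898 m^3/s


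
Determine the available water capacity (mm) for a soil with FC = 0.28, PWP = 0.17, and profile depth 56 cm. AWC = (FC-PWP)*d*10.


AWC = (FC - PWP) * d * 10
AWC = (0.28 - 0.17) * 56 * 10
AWC = 0.1100 * 56 * 10

61.6000 mm


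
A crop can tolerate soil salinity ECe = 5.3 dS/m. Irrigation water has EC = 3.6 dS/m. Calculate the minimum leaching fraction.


LR = ECiw / (5*ECe - ECiw)
LR = 3.6 / (5*5.3 - 3.6)
LR = 3.6 / 22.9000

0.1572


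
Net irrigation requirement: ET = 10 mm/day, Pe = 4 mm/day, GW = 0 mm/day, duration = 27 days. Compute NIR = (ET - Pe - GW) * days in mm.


Daily deficit = ET - Pe - GW = 10 - 4 - 0 = 6 mm/day
NIR = 6 * 27 = 162 mm

162.0000 mm


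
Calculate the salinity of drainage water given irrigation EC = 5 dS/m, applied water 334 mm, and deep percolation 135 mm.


EC_dw = EC_iw * D_iw / D_dw
EC_dw = 5 * 334 / 135
EC_dw = 1670 / 135

12.3704 dS/m


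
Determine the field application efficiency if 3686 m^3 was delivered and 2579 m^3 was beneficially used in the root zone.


Ea = V_root / V_field * 100 = 2579 / 3686 * 100 = 69.9674%

69.9674 %


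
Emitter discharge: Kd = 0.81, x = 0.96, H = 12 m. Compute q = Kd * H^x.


q = Kd * H^x = 0.81 * 12^0.96 = 0.81 * 10.864606

8.8003 L/h


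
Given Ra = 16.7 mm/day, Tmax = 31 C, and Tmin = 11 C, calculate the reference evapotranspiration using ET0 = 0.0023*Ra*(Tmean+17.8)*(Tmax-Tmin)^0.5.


Tmean = (Tmax + Tmin)/2 = (31 + 11)/2 = 21.0
ET0 = 0.0023 * 16.7 * (21.0 + 17.8) * sqrt(31 - 11)
ET0 = 0.0023 * 16.7 * 38.8 * 4.472136

6.6649 mm/day


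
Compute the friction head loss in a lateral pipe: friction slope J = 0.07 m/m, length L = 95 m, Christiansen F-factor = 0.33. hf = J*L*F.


hf = J * L * F = 0.07 * 95 * 0.33 = 2.1945 m

2.1945 m


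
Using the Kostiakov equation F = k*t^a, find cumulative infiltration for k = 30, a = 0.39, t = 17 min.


F = k * t^a = 30 * 17^0.39
F = 30 * 3.019083

90.5725 mm


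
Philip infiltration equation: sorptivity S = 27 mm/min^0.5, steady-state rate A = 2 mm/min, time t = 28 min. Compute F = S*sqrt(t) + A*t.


F = S*sqrt(t) + A*t
F = 27*sqrt(28) + 2*28
F = 27*5.291503 + 56

198.8706 mm


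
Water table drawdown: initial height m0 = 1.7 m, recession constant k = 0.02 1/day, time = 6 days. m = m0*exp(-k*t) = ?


m = m0 * exp(-k*t)
m = 1.7 * exp(-0.02 * 6)
m = 1.7 * exp(-0.1200)

1.5078 m


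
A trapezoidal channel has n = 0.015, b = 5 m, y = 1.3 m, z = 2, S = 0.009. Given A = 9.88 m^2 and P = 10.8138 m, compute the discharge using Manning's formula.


R = A/P = 9.88/10.8138 = 0.913647
Q = (1/0.015) * 9.88 * 0.913647^(2/3) * 0.009^0.5

58.8355 m^3/s


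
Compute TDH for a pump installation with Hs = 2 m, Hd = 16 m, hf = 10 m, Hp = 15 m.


TDH = Hs + Hd + hf + Hp = 2 + 16 + 10 + 15 = 43

43 m


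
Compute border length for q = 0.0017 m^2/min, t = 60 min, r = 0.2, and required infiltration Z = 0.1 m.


L = q*t/((1+r)*Z)
L = 0.0017*60/((1+0.2)*0.1)
L = 0.102/0.12

0.8500 m


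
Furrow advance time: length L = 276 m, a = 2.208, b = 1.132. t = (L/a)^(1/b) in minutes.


t = (L/a)^(1/b)
t = (276/2.208)^(1/1.132)
t = 125.000000^(1/1.132)

71.1859 min


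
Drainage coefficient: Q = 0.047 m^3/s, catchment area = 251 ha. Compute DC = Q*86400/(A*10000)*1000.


DC = Q * 86400 / (A * 10000) * 1000
DC = 0.047 * 86400 / (251 * 10000) * 1000
DC = 4060800.0000 / 2510000

1.6178 mm/day


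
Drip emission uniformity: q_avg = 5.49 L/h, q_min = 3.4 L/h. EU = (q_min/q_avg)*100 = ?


EU = (q_min/q_avg)*100 = (3.4/5.49)*100 = 61.9308%

61.9308 %


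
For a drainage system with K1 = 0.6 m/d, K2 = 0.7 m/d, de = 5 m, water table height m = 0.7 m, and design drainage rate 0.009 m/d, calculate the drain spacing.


S^2 = 8*K2*de*m/q + 4*K1*m^2/q
S^2 = 8*0.7*5*0.7/0.009 + 4*0.6*0.7^2/0.009
S = sqrt(2308.4444)

48.0463 m


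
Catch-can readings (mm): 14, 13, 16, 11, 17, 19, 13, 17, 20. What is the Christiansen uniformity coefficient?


mean = 15.555556 mm
MAD = 2.493827 mm
CU = (1 - 2.493827/15.555556)*100

83.9683 %


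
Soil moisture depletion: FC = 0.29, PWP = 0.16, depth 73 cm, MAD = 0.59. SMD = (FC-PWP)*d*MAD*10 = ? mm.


SMD = (FC - PWP) * d * MAD * 10
SMD = (0.29 - 0.16) * 73 * 0.59 * 10
SMD = 0.1300 * 73 * 0.59 * 10

55.9910 mm


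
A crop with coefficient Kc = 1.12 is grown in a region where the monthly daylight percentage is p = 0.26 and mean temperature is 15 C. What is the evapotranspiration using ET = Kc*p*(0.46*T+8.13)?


ET = Kc * p * (0.46*T + 8.13)
ET = 1.12 * 0.26 * (0.46*15 + 8.13)
ET = 1.12 * 0.26 * 15.0300

4.3767 mm/day


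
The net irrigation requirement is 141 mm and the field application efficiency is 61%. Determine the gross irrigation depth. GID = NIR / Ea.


Ea = 61% = 0.61
GID = NIR / Ea = 141 / 0.61 = 231.1475 mm

231.1475 mm


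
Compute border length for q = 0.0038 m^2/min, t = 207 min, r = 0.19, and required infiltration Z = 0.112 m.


L = q*t/((1+r)*Z)
L = 0.0038*207/((1+0.19)*0.112)
L = 0.7866/0.13328

5.9019 m


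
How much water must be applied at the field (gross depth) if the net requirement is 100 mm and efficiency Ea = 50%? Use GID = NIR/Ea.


Ea = 50% = 0.5
GID = NIR / Ea = 100 / 0.5 = 200.0000 mm

200.0000 mm


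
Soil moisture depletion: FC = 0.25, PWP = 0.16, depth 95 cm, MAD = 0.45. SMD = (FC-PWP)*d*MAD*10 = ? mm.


SMD = (FC - PWP) * d * MAD * 10
SMD = (0.25 - 0.16) * 95 * 0.45 * 10
SMD = 0.0900 * 95 * 0.45 * 10

38.4750 mm


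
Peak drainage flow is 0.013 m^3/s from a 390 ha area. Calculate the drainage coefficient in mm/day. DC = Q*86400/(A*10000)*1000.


DC = Q * 86400 / (A * 10000) * 1000
DC = 0.013 * 86400 / (390 * 10000) * 1000
DC = 1123200.0000 / 3900000

0.2880 mm/day


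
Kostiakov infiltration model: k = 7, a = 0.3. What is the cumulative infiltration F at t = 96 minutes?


F = k * t^a = 7 * 96^0.3
F = 7 * 3.932614

27.5283 mm
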